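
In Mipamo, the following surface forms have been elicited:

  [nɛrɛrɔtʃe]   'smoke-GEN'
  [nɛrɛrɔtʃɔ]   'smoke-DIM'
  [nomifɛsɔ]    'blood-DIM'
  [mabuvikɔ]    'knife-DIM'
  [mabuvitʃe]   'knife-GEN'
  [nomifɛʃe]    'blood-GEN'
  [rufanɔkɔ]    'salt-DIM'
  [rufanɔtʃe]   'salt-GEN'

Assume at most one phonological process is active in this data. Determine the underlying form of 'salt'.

The stem for 'salt' ends in [tʃ] in [rufanɔtʃe] but [k] in [rufanɔkɔ].
Compare 'smoke', with invariant [tʃ] in [nɛrɛrɔtʃe] and [nɛrɛrɔtʃɔ]: an analysis with underlying /tʃ/ and a rule producing [k] before the DIM suffix would wrongly predict alternation here too.
The alternation reflects palatalization before a front vowel: /k/ and /s/ become palato-alveolar [tʃ] and [ʃ] before a front vowel. /k/ is underlying.

/rufanɔk/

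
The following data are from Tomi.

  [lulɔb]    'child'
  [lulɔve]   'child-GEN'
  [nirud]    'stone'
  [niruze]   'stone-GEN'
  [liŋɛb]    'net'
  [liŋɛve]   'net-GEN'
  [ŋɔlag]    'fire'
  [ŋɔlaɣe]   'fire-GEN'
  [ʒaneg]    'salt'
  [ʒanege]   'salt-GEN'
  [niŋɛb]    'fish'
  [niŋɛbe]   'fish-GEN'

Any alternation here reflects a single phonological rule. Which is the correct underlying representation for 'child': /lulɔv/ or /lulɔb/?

/lulɔv/

In [lulɔb] and [lulɔve] the final segment of 'child' alternates: [b] ~ [v].
If /b/ were underlying and a rule turned it into [v] before the GEN suffix, 'fish' would also alternate; but it has [b] in both [niŋɛb] and [niŋɛbe].
Therefore /v/ is basic and [b] is derived by word-final hardening (voiced fricatives become stops word-finally).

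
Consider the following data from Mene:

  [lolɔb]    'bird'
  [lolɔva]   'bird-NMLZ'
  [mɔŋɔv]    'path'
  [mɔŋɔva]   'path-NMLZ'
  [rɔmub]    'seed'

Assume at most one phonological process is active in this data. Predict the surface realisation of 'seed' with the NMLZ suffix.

The root 'bird' surfaces as [lolɔb] and [lolɔva], with a stem-final [b] ~ [v] alternation.
Compare 'path', with invariant [v] in [mɔŋɔv] and [mɔŋɔva]: an analysis with underlying /v/ and a rule producing [b] in isolation would wrongly predict alternation here too.
The alternation reflects intervocalic spirantization: voiced stops become fricatives between vowels. /b/ is underlying.
From [rɔmub] the stem 'seed' is /rɔmub/; between vowels this yields [rɔmuva].

[rɔmuva]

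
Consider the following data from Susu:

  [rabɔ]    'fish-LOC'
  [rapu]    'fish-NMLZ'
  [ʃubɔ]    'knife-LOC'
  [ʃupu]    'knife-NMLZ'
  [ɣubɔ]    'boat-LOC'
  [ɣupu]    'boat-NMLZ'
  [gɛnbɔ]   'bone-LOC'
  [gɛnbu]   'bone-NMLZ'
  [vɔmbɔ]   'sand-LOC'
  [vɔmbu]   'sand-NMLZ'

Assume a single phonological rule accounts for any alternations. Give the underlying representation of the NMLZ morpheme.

The NMLZ suffix surfaces as [-bu] and [-pu], depending on the final segment of the stem.
By contrast the LOC suffix keeps its initial [b] throughout — that segment must be underlying.
The NMLZ suffix is therefore /-pu/ underlyingly, with post-nasal voicing: voiceless stops become voiced after a nasal.

/-pu/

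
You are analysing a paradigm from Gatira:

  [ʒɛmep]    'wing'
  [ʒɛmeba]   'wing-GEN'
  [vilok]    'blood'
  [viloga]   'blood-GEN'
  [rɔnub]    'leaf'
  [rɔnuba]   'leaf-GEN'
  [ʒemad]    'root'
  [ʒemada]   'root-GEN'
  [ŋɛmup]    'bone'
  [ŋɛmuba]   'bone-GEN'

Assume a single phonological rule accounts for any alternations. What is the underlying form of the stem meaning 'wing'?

The stem for 'wing' ends in [p] in [ʒɛmep] but [b] in [ʒɛmeba].
But 'leaf' keeps [b] in both environments ([rɔnub], [rɔnuba]), so there is no rule changing /b/ to [p] in isolation.
Therefore /p/ is basic and [b] is derived by intervocalic voicing (voiceless stops become voiced between vowels).

/ʒɛmep/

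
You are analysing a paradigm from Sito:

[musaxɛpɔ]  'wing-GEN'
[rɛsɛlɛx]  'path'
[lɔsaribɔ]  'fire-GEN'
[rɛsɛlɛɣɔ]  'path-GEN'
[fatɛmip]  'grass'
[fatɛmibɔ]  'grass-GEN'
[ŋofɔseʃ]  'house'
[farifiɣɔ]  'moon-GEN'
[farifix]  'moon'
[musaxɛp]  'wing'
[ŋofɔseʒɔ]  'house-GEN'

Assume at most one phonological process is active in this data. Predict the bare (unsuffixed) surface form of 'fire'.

In [fatɛmibɔ] and [fatɛmip] the final segment of 'grass' alternates: [b] ~ [p].
If /p/ were underlying and a rule turned it into [b] before the GEN suffix, 'wing' would also alternate; but it has [p] in both [musaxɛpɔ] and [musaxɛp].
The underlying segment must be /b/; voiced obstruents become voiceless word-finally, yielding [p] there.
From [lɔsaribɔ] the stem 'fire' is /lɔsarib/; word-finally this yields [lɔsarip].

[lɔsarip]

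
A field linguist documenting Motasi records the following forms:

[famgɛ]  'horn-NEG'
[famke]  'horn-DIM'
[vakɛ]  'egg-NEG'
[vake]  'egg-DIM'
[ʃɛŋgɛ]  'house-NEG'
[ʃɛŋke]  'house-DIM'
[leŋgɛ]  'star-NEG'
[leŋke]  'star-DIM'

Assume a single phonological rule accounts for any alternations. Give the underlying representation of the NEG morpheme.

The NEG morpheme has two allomorphs, [-gɛ] and [-kɛ].
By contrast the DIM suffix keeps its initial [k] throughout — that segment must be underlying.
The NEG suffix is therefore /-gɛ/ underlyingly, with post-vocalic devoicing: voiced stops become voiceless after a vowel.

/-gɛ/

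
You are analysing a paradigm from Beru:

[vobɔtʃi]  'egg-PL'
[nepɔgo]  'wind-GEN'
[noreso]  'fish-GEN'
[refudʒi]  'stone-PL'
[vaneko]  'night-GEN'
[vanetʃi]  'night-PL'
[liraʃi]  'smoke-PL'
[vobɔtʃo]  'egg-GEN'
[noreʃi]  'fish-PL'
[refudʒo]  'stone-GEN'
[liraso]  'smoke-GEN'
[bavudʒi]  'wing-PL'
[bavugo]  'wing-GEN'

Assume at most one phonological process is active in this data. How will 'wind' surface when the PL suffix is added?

[nepɔdʒi]

'wing' shows [dʒ] ~ [g] at the end of the stem ([bavudʒi] vs [bavugo]).
Compare 'stone', with invariant [dʒ] in [refudʒi] and [refudʒo]: an analysis with underlying /dʒ/ and a rule producing [g] before the GEN suffix would wrongly predict alternation here too.
So /g/ is underlying, and a rule of palatalization before a front vowel — /k/, /g/ and /s/ become palato-alveolar [tʃ], [dʒ] and [ʃ] before a front vowel — gives [dʒ].
From [nepɔgo] the stem 'wind' is /nepɔg/; before a front vowel this yields [nepɔdʒi].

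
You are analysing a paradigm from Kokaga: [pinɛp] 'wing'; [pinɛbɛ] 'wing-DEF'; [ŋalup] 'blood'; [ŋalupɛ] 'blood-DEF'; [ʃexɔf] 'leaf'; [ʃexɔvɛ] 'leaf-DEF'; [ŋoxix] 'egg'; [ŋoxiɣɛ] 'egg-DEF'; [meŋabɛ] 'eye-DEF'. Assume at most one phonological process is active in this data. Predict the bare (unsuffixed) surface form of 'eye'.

In [pinɛp] and [pinɛbɛ] the final segment of 'wing' alternates: [p] ~ [b].
The stem 'blood' ([ŋalup], [ŋalupɛ]) shows [p] unchanged in both environments, so [p] cannot be basic with [b] derived before the DEF suffix.
Therefore /b/ is basic and [p] is derived by word-final obstruent devoicing (voiced obstruents become voiceless word-finally).
The one attested form of 'eye', [meŋabɛ], shows underlying /meŋab/. Applying the same rule word-finally gives [meŋap].

[meŋap]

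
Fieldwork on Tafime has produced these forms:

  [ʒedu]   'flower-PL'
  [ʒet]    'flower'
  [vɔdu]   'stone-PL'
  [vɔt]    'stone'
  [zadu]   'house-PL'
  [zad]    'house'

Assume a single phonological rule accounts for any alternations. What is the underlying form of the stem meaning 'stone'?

In [vɔdu] and [vɔt] the final segment of 'stone' alternates: [d] ~ [t].
If /d/ were underlying and a rule turned it into [t] in isolation, 'house' would also alternate; but it has [d] in both [zadu] and [zad].
Therefore /t/ is basic and [d] is derived by intervocalic voicing (voiceless stops become voiced between vowels).
So 'stone' = /vɔt/.

/vɔt/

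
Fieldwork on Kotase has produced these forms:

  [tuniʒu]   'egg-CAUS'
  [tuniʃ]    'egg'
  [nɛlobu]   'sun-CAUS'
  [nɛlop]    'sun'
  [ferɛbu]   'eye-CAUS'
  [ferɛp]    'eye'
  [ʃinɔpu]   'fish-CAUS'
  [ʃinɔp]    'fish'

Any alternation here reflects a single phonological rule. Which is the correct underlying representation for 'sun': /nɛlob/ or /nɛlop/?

'sun' shows [b] ~ [p] at the end of the stem ([nɛlobu] vs [nɛlop]).
Compare 'fish', with invariant [p] in [ʃinɔpu] and [ʃinɔp]: an analysis with underlying /p/ and a rule producing [b] before the CAUS suffix would wrongly predict alternation here too.
Therefore /b/ is basic and [p] is derived by word-final obstruent devoicing (voiced obstruents become voiceless word-finally).

/nɛlob/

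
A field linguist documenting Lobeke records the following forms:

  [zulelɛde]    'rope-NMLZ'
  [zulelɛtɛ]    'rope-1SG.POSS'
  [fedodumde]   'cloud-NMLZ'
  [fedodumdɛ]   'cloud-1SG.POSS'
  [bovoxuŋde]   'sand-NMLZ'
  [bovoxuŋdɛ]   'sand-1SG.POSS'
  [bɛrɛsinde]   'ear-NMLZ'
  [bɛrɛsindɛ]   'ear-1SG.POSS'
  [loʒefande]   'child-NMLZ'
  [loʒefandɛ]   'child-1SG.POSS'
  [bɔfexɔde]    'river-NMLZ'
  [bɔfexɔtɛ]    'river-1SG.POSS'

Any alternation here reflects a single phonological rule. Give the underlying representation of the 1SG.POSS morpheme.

The 1SG.POSS suffix surfaces as [-dɛ] and [-tɛ], depending on the final segment of the stem.
The NMLZ suffix, which begins with [d], is invariant after every stem; so [d] is not altered by any rule here.
So the underlying form is /-tɛ/, and voiceless stops become voiced after a nasal.

/-tɛ/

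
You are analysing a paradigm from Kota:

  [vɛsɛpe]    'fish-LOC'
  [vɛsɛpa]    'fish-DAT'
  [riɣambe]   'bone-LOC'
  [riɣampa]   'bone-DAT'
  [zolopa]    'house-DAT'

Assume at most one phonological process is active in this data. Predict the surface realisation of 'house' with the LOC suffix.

[zolope]

The LOC morpheme has two allomorphs, [-be] and [-pe].
The DAT suffix, which begins with [p], is invariant after every stem; so [p] is not altered by any rule here.
The LOC suffix is therefore /-be/ underlyingly, with post-vocalic devoicing: voiced stops become voiceless after a vowel.
After 'house', which ends in a vowel, the suffix surfaces as [-pe], giving [zolope].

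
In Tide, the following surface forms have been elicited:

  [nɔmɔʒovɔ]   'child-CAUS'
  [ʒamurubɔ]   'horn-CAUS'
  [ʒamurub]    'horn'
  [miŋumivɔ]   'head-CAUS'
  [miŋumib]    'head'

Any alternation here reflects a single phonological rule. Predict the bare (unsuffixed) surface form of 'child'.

[nɔmɔʒob]

The root 'head' surfaces as [miŋumivɔ] and [miŋumib], with a stem-final [v] ~ [b] alternation.
If /b/ were underlying and a rule turned it into [v] before the CAUS suffix, 'horn' would also alternate; but it has [b] in both [ʒamurubɔ] and [ʒamurub].
Therefore /v/ is basic and [b] is derived by word-final hardening (voiced fricatives become stops word-finally).
From [nɔmɔʒovɔ] the stem 'child' is /nɔmɔʒov/; word-finally this yields [nɔmɔʒob].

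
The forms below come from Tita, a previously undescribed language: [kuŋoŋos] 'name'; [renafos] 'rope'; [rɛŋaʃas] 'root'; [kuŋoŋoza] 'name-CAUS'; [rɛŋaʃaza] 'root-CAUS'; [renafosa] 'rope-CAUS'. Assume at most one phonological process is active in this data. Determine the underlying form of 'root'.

/rɛŋaʃaz/

The stem for 'root' ends in [z] in [rɛŋaʃaza] but [s] in [rɛŋaʃas].
If /s/ were underlying and a rule turned it into [z] before the CAUS suffix, 'rope' would also alternate; but it has [s] in both [renafosa] and [renafos].
The alternation reflects word-final obstruent devoicing: voiced obstruents become voiceless word-finally. /z/ is underlying.
Hence 'root' is /rɛŋaʃaz/ underlyingly.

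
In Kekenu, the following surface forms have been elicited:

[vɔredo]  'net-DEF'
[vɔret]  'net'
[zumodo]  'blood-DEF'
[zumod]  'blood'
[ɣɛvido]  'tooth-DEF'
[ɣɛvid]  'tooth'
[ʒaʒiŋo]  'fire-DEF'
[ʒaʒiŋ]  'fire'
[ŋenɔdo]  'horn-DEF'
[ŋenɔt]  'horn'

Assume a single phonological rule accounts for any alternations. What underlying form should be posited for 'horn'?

'horn' shows [d] ~ [t] at the end of the stem ([ŋenɔdo] vs [ŋenɔt]).
If /d/ were underlying and a rule turned it into [t] in isolation, 'tooth' would also alternate; but it has [d] in both [ɣɛvido] and [ɣɛvid].
The underlying segment must be /t/; voiceless stops become voiced between vowels, yielding [d] there.

/ŋenɔt/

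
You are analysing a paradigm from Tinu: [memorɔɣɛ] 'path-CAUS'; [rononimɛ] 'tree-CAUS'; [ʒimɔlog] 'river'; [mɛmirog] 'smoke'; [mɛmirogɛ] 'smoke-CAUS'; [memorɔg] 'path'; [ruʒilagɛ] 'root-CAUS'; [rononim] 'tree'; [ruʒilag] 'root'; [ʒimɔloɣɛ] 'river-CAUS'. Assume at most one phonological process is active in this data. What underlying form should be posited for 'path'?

/memorɔɣ/

The root 'path' surfaces as [memorɔɣɛ] and [memorɔg], with a stem-final [ɣ] ~ [g] alternation.
But 'smoke' keeps [g] in both environments ([mɛmirogɛ], [mɛmirog]), so there is no rule changing /g/ to [ɣ] before the CAUS suffix.
The alternation reflects word-final hardening: voiced fricatives become stops word-finally. /ɣ/ is underlying.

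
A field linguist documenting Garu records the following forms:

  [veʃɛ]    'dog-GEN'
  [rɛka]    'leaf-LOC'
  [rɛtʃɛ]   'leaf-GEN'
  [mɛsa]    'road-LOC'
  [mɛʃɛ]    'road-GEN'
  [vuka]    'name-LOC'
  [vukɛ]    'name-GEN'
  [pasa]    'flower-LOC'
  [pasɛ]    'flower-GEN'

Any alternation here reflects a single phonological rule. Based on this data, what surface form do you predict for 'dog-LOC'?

In [mɛsa] and [mɛʃɛ] the final segment of 'road' alternates: [s] ~ [ʃ].
But 'flower' keeps [s] in both environments ([pasa], [pasɛ]), so there is no rule changing /s/ to [ʃ] before the GEN suffix.
The alternation reflects depalatalization: palato-alveolar /tʃ/ and /ʃ/ become [k] and [s] when no front vowel follows. /ʃ/ is underlying.
The one attested form of 'dog', [veʃɛ], shows underlying /veʃ/. Applying the same rule when no front vowel follows gives [vesa].

[vesa]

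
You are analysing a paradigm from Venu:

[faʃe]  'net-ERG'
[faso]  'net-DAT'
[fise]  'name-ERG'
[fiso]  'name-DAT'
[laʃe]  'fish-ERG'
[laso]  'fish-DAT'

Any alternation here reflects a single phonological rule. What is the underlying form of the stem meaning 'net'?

The stem for 'net' ends in [ʃ] in [faʃe] but [s] in [faso].
If /s/ were underlying and a rule turned it into [ʃ] before the ERG suffix, 'name' would also alternate; but it has [s] in both [fise] and [fiso].
The alternation reflects depalatalization: palato-alveolar /ʃ/ becomes [s] when no front vowel follows. /ʃ/ is underlying.

/faʃ/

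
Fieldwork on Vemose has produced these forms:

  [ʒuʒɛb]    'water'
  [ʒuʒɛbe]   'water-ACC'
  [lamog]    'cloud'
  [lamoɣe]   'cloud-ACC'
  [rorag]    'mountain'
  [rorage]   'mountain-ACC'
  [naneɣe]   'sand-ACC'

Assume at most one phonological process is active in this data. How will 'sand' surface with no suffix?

[naneg]

The root 'cloud' surfaces as [lamog] and [lamoɣe], with a stem-final [g] ~ [ɣ] alternation.
The stem 'mountain' ([rorag], [rorage]) shows [g] unchanged in both environments, so [g] cannot be basic with [ɣ] derived before the ACC suffix.
The underlying segment must be /ɣ/; voiced fricatives become stops word-finally, yielding [g] there.
The one attested form of 'sand', [naneɣe], shows underlying /naneɣ/. Applying the same rule word-finally gives [naneg].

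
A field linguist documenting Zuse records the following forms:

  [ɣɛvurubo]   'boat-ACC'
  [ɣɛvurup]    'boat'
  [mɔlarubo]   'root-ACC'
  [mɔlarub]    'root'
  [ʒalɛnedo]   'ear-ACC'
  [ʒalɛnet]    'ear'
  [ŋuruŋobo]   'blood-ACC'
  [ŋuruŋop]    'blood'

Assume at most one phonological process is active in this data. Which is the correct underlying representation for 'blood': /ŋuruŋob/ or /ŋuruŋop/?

The stem for 'blood' ends in [b] in [ŋuruŋobo] but [p] in [ŋuruŋop].
Compare 'root', with invariant [b] in [mɔlarubo] and [mɔlarub]: an analysis with underlying /b/ and a rule producing [p] in isolation would wrongly predict alternation here too.
The underlying segment must be /p/; voiceless stops become voiced between vowels, yielding [b] there.

/ŋuruŋop/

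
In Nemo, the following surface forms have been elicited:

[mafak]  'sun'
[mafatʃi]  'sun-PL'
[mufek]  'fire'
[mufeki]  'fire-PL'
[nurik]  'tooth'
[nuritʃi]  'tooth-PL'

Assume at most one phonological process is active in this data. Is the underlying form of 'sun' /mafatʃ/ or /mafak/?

/mafatʃ/

'sun' shows [k] ~ [tʃ] at the end of the stem ([mafak] vs [mafatʃi]).
If /k/ were underlying and a rule turned it into [tʃ] before the PL suffix, 'fire' would also alternate; but it has [k] in both [mufek] and [mufeki].
Therefore /tʃ/ is basic and [k] is derived by depalatalization (palato-alveolar /tʃ/ becomes [k] when no front vowel follows).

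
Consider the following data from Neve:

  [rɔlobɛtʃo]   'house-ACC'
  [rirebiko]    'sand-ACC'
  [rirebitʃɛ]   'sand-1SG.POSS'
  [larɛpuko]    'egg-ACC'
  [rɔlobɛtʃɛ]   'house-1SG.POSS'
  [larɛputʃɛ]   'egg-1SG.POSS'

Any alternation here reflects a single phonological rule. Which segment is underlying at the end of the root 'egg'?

The root 'egg' surfaces as [larɛputʃɛ] and [larɛpuko], with a stem-final [tʃ] ~ [k] alternation.
But 'house' keeps [tʃ] in both environments ([rɔlobɛtʃɛ], [rɔlobɛtʃo]), so there is no rule changing /tʃ/ to [k] before the ACC suffix.
The alternation reflects palatalization before a front vowel: /k/ becomes palato-alveolar [tʃ] before a front vowel. /k/ is underlying.

/k/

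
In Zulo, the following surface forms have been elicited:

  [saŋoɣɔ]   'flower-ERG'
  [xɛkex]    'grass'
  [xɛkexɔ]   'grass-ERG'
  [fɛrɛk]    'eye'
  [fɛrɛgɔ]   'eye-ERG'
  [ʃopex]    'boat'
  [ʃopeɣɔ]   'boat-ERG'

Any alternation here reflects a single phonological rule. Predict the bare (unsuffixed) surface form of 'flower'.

The stem for 'boat' ends in [x] in [ʃopex] but [ɣ] in [ʃopeɣɔ].
The stem 'grass' ([xɛkex], [xɛkexɔ]) shows [x] unchanged in both environments, so [x] cannot be basic with [ɣ] derived before the ERG suffix.
So /ɣ/ is underlying, and a rule of word-final obstruent devoicing — voiced obstruents become voiceless word-finally — gives [x].
The one attested form of 'flower', [saŋoɣɔ], shows underlying /saŋoɣ/. Applying the same rule word-finally gives [saŋox].

[saŋox]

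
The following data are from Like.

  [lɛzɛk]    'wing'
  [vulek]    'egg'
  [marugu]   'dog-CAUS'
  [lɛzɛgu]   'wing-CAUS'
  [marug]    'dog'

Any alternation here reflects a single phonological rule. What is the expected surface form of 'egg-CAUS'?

[vulegu]

'wing' shows [k] ~ [g] at the end of the stem ([lɛzɛk] vs [lɛzɛgu]).
If /g/ were underlying and a rule turned it into [k] in isolation, 'dog' would also alternate; but it has [g] in both [marug] and [marugu].
The underlying segment must be /k/; voiceless stops become voiced between vowels, yielding [g] there.
From [vulek] the stem 'egg' is /vulek/; between vowels this yields [vulegu].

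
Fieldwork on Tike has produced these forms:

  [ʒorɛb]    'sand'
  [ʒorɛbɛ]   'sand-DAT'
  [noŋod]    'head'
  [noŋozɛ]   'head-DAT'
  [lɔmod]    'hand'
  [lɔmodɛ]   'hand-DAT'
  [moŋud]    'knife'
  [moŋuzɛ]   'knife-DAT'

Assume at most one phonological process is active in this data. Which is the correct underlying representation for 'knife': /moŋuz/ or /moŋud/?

/moŋuz/

The root 'knife' surfaces as [moŋud] and [moŋuzɛ], with a stem-final [d] ~ [z] alternation.
But 'hand' keeps [d] in both environments ([lɔmod], [lɔmodɛ]), so there is no rule changing /d/ to [z] before the DAT suffix.
The underlying segment must be /z/; voiced fricatives become stops word-finally, yielding [d] there.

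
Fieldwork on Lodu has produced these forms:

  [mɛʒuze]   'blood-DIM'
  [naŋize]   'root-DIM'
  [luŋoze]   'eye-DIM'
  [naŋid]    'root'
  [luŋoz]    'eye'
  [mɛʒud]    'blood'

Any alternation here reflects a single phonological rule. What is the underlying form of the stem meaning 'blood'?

/mɛʒud/

The root 'blood' surfaces as [mɛʒuze] and [mɛʒud], with a stem-final [z] ~ [d] alternation.
The stem 'eye' ([luŋoze], [luŋoz]) shows [z] unchanged in both environments, so [z] cannot be basic with [d] derived in isolation.
So /d/ is underlying, and a rule of intervocalic spirantization — voiced stops become fricatives between vowels — gives [z].
The underlying form of 'blood' is therefore /mɛʒud/.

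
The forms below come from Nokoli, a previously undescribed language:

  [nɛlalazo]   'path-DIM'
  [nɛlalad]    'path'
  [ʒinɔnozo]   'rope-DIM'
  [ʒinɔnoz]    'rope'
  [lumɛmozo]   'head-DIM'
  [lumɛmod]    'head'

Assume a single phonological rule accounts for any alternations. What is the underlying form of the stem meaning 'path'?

/nɛlalad/

In [nɛlalazo] and [nɛlalad] the final segment of 'path' alternates: [z] ~ [d].
Compare 'rope', with invariant [z] in [ʒinɔnozo] and [ʒinɔnoz]: an analysis with underlying /z/ and a rule producing [d] in isolation would wrongly predict alternation here too.
So /d/ is underlying, and a rule of intervocalic spirantization — voiced stops become fricatives between vowels — gives [z].
The underlying form of 'path' is therefore /nɛlalad/.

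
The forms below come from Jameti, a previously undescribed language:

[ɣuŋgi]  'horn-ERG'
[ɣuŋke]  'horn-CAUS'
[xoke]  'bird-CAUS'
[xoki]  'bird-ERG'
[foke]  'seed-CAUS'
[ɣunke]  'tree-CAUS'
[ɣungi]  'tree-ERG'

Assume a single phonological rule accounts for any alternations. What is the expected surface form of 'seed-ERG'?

The ERG morpheme has two allomorphs, [-gi] and [-ki].
By contrast the CAUS suffix keeps its initial [k] throughout — that segment must be underlying.
So the underlying form is /-gi/, and voiced stops become voiceless after a vowel.
After 'seed', which ends in a vowel, the suffix surfaces as [-ki], giving [foki].

[foki]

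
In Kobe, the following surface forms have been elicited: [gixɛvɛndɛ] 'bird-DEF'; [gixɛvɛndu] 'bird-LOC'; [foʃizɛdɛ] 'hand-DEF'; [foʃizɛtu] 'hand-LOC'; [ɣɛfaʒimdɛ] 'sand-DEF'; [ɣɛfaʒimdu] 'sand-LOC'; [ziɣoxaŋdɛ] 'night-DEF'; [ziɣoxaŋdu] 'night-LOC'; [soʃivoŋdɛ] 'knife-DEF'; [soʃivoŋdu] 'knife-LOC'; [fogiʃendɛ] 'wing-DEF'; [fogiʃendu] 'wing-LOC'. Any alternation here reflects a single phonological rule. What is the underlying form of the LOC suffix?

/-tu/

The LOC suffix surfaces as [-du] and [-tu], depending on the final segment of the stem.
The DEF suffix, which begins with [d], is invariant after every stem; so [d] is not altered by any rule here.
So the underlying form is /-tu/, and voiceless stops become voiced after a nasal.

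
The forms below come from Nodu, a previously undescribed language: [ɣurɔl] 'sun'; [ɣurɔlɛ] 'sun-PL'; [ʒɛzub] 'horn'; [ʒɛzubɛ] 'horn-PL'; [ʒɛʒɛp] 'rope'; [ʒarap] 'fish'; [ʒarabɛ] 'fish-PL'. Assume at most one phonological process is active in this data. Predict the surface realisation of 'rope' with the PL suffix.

[ʒɛʒɛbɛ]

The stem for 'fish' ends in [p] in [ʒarap] but [b] in [ʒarabɛ].
If /b/ were underlying and a rule turned it into [p] in isolation, 'horn' would also alternate; but it has [b] in both [ʒɛzub] and [ʒɛzubɛ].
So /p/ is underlying, and a rule of intervocalic voicing — voiceless stops become voiced between vowels — gives [b].
The one attested form of 'rope', [ʒɛʒɛp], shows underlying /ʒɛʒɛp/. Applying the same rule between vowels gives [ʒɛʒɛbɛ].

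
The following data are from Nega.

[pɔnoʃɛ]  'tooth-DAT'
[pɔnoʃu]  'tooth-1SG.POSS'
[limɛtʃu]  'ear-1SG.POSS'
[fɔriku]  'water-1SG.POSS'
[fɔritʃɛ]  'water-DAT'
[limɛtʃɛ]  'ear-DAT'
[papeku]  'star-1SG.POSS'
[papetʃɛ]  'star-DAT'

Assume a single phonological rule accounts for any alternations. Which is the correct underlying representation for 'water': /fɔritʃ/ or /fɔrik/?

/fɔrik/

In [fɔriku] and [fɔritʃɛ] the final segment of 'water' alternates: [k] ~ [tʃ].
Compare 'ear', with invariant [tʃ] in [limɛtʃu] and [limɛtʃɛ]: an analysis with underlying /tʃ/ and a rule producing [k] before the 1SG.POSS suffix would wrongly predict alternation here too.
Therefore /k/ is basic and [tʃ] is derived by palatalization before a front vowel (/k/ becomes palato-alveolar [tʃ] before a front vowel).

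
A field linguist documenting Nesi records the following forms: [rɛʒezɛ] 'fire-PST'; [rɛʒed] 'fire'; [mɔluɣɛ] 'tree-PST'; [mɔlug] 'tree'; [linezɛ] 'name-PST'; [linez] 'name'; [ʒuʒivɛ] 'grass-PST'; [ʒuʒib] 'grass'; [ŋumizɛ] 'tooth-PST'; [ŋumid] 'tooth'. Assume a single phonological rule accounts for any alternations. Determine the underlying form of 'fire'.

/rɛʒed/

In [rɛʒezɛ] and [rɛʒed] the final segment of 'fire' alternates: [z] ~ [d].
If /z/ were underlying and a rule turned it into [d] in isolation, 'name' would also alternate; but it has [z] in both [linezɛ] and [linez].
The underlying segment must be /d/; voiced stops become fricatives between vowels, yielding [z] there.
Hence 'fire' is /rɛʒed/ underlyingly.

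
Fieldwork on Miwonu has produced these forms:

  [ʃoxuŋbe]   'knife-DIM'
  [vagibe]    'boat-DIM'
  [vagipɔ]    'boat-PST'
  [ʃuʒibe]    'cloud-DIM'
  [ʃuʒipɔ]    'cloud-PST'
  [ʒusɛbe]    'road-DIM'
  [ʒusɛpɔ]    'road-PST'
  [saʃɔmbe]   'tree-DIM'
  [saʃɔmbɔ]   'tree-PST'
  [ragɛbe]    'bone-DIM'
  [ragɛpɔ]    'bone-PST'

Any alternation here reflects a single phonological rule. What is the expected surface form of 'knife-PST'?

The PST suffix surfaces as [-bɔ] and [-pɔ], depending on the final segment of the stem.
The DIM suffix, which begins with [b], is invariant after every stem; so [b] is not altered by any rule here.
The PST suffix is therefore /-pɔ/ underlyingly, with post-nasal voicing: voiceless stops become voiced after a nasal.
After 'knife', which ends in a nasal, the suffix surfaces as [-bɔ], giving [ʃoxuŋbɔ].

[ʃoxuŋbɔ]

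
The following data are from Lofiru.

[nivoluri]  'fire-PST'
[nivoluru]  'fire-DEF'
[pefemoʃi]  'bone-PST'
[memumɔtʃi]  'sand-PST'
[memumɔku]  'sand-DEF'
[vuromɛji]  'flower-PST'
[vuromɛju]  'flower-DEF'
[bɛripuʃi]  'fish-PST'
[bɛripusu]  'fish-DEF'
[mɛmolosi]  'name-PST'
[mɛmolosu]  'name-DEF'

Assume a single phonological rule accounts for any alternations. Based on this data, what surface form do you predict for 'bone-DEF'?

[pefemosu]

The root 'fish' surfaces as [bɛripuʃi] and [bɛripusu], with a stem-final [ʃ] ~ [s] alternation.
Compare 'name', with invariant [s] in [mɛmolosi] and [mɛmolosu]: an analysis with underlying /s/ and a rule producing [ʃ] before the PST suffix would wrongly predict alternation here too.
The alternation reflects depalatalization: palato-alveolar /tʃ/ and /ʃ/ become [k] and [s] when no front vowel follows. /ʃ/ is underlying.
From [pefemoʃi] the stem 'bone' is /pefemoʃ/; when no front vowel follows this yields [pefemosu].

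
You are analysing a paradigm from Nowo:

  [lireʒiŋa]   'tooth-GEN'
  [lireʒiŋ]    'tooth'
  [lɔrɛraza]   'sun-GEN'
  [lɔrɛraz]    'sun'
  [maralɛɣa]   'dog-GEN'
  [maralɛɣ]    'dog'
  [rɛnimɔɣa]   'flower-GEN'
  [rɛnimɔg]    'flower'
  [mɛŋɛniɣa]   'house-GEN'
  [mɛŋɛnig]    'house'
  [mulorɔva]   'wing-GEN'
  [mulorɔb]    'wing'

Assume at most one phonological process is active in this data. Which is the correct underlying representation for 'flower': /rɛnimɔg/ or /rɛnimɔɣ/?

/rɛnimɔg/

'flower' shows [ɣ] ~ [g] at the end of the stem ([rɛnimɔɣa] vs [rɛnimɔg]).
If /ɣ/ were underlying and a rule turned it into [g] in isolation, 'dog' would also alternate; but it has [ɣ] in both [maralɛɣa] and [maralɛɣ].
Therefore /g/ is basic and [ɣ] is derived by intervocalic spirantization (voiced stops become fricatives between vowels).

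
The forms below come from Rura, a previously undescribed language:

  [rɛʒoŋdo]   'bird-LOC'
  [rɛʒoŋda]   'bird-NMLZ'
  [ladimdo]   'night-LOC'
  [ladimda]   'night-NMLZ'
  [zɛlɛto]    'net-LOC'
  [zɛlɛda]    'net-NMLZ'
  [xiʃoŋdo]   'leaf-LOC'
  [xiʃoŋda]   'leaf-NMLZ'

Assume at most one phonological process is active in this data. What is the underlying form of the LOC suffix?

/-to/

The LOC suffix surfaces as [-do] and [-to], depending on the final segment of the stem.
The NMLZ suffix, which begins with [d], is invariant after every stem; so [d] is not altered by any rule here.
So the underlying form is /-to/, and voiceless stops become voiced after a nasal.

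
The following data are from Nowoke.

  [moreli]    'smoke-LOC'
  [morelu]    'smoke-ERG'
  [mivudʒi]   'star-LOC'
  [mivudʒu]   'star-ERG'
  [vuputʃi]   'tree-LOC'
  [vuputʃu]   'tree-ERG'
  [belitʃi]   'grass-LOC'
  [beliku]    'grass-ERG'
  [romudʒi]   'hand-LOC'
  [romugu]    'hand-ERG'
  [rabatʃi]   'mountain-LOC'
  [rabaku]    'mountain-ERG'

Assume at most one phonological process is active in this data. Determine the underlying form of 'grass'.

/belik/

In [belitʃi] and [beliku] the final segment of 'grass' alternates: [tʃ] ~ [k].
But 'tree' keeps [tʃ] in both environments ([vuputʃi], [vuputʃu]), so there is no rule changing /tʃ/ to [k] before the ERG suffix.
Therefore /k/ is basic and [tʃ] is derived by palatalization before a front vowel (/k/ and /g/ become palato-alveolar [tʃ] and [dʒ] before a front vowel).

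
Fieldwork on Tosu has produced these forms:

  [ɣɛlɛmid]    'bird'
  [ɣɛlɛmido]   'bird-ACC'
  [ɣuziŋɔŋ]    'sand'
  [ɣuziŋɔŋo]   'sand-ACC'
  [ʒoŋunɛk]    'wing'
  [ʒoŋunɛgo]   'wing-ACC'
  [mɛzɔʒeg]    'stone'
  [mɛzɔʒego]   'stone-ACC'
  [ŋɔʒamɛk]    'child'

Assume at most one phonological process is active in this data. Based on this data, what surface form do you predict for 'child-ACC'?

[ŋɔʒamɛgo]

'wing' shows [k] ~ [g] at the end of the stem ([ʒoŋunɛk] vs [ʒoŋunɛgo]).
If /g/ were underlying and a rule turned it into [k] in isolation, 'stone' would also alternate; but it has [g] in both [mɛzɔʒeg] and [mɛzɔʒego].
Therefore /k/ is basic and [g] is derived by intervocalic voicing (voiceless stops become voiced between vowels).
The one attested form of 'child', [ŋɔʒamɛk], shows underlying /ŋɔʒamɛk/. Applying the same rule between vowels gives [ŋɔʒamɛgo].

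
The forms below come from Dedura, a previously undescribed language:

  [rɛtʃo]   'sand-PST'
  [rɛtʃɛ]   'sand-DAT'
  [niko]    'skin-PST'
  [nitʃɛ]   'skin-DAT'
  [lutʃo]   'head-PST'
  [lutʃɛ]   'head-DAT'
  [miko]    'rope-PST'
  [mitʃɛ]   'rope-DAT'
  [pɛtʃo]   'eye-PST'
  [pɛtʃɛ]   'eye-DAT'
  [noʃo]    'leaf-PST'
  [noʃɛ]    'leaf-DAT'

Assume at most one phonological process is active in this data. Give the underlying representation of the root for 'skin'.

The stem for 'skin' ends in [k] in [niko] but [tʃ] in [nitʃɛ].
The stem 'head' ([lutʃo], [lutʃɛ]) shows [tʃ] unchanged in both environments, so [tʃ] cannot be basic with [k] derived before the PST suffix.
The alternation reflects palatalization before a front vowel: /k/ becomes palato-alveolar [tʃ] before a front vowel. /k/ is underlying.

/nik/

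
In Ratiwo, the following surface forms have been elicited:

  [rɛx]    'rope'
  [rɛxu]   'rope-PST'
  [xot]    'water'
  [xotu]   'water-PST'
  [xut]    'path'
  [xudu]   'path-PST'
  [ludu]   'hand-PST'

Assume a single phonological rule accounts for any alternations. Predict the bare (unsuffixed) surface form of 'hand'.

[lut]

The root 'path' surfaces as [xut] and [xudu], with a stem-final [t] ~ [d] alternation.
But 'water' keeps [t] in both environments ([xot], [xotu]), so there is no rule changing /t/ to [d] before the PST suffix.
The alternation reflects word-final obstruent devoicing: voiced obstruents become voiceless word-finally. /d/ is underlying.
The one attested form of 'hand', [ludu], shows underlying /lud/. Applying the same rule word-finally gives [lut].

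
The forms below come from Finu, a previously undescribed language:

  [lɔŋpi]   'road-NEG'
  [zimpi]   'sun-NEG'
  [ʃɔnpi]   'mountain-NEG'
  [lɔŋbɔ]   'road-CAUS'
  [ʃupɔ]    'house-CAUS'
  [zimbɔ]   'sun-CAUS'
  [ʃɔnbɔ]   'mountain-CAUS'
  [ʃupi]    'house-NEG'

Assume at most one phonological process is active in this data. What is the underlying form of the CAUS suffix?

The CAUS morpheme has two allomorphs, [-bɔ] and [-pɔ].
The NEG suffix, which begins with [p], is invariant after every stem; so [p] is not altered by any rule here.
The CAUS suffix is therefore /-bɔ/ underlyingly, with post-vocalic devoicing: voiced stops become voiceless after a vowel.

/-bɔ/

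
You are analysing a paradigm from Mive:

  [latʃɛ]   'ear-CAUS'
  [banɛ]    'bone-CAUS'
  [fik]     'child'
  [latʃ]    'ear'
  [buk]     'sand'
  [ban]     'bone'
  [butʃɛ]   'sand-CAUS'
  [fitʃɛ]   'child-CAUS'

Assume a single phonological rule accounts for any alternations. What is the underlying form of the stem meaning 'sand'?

/buk/

The root 'sand' surfaces as [butʃɛ] and [buk], with a stem-final [tʃ] ~ [k] alternation.
If /tʃ/ were underlying and a rule turned it into [k] in isolation, 'ear' would also alternate; but it has [tʃ] in both [latʃɛ] and [latʃ].
So /k/ is underlying, and a rule of palatalization before a front vowel — /k/ becomes palato-alveolar [tʃ] before a front vowel — gives [tʃ].
So 'sand' = /buk/.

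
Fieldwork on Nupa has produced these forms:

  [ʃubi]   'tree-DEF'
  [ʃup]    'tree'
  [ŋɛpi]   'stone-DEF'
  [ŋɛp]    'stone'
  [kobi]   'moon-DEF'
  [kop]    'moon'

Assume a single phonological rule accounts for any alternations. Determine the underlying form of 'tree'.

/ʃub/

The root 'tree' surfaces as [ʃubi] and [ʃup], with a stem-final [b] ~ [p] alternation.
If /p/ were underlying and a rule turned it into [b] before the DEF suffix, 'stone' would also alternate; but it has [p] in both [ŋɛpi] and [ŋɛp].
The underlying segment must be /b/; voiced obstruents become voiceless word-finally, yielding [p] there.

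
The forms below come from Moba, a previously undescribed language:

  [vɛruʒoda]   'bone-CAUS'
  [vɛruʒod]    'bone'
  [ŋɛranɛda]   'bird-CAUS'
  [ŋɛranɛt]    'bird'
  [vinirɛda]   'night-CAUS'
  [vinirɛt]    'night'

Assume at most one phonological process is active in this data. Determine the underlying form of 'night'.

'night' shows [d] ~ [t] at the end of the stem ([vinirɛda] vs [vinirɛt]).
If /d/ were underlying and a rule turned it into [t] in isolation, 'bone' would also alternate; but it has [d] in both [vɛruʒoda] and [vɛruʒod].
Therefore /t/ is basic and [d] is derived by intervocalic voicing (voiceless stops become voiced between vowels).
The underlying form of 'night' is therefore /vinirɛt/.

/vinirɛt/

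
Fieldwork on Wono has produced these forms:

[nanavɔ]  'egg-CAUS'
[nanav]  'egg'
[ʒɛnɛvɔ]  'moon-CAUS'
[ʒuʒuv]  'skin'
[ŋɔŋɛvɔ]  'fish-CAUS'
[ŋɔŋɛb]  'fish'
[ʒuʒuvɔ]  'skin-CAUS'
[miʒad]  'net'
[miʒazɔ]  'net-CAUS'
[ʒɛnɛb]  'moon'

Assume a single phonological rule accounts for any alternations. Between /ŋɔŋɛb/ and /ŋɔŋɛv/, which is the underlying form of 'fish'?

'fish' shows [v] ~ [b] at the end of the stem ([ŋɔŋɛvɔ] vs [ŋɔŋɛb]).
But 'egg' keeps [v] in both environments ([nanavɔ], [nanav]), so there is no rule changing /v/ to [b] in isolation.
So /b/ is underlying, and a rule of intervocalic spirantization — voiced stops become fricatives between vowels — gives [v].

/ŋɔŋɛb/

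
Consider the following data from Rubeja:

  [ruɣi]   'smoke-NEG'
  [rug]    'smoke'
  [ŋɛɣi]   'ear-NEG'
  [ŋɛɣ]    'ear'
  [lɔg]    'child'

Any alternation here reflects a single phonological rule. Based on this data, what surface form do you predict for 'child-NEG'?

[lɔɣi]

The root 'smoke' surfaces as [ruɣi] and [rug], with a stem-final [ɣ] ~ [g] alternation.
The stem 'ear' ([ŋɛɣi], [ŋɛɣ]) shows [ɣ] unchanged in both environments, so [ɣ] cannot be basic with [g] derived in isolation.
Therefore /g/ is basic and [ɣ] is derived by intervocalic spirantization (voiced stops become fricatives between vowels).
From [lɔg] the stem 'child' is /lɔg/; between vowels this yields [lɔɣi].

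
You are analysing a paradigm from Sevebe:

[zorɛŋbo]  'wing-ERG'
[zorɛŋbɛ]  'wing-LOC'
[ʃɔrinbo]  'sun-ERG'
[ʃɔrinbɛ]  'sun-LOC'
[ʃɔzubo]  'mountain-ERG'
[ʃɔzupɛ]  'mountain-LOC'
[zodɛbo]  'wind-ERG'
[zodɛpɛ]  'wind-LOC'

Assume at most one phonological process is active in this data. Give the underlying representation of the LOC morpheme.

/-pɛ/

The LOC suffix surfaces as [-bɛ] and [-pɛ], depending on the final segment of the stem.
The ERG suffix, which begins with [b], is invariant after every stem; so [b] is not altered by any rule here.
The LOC suffix is therefore /-pɛ/ underlyingly, with post-nasal voicing: voiceless stops become voiced after a nasal.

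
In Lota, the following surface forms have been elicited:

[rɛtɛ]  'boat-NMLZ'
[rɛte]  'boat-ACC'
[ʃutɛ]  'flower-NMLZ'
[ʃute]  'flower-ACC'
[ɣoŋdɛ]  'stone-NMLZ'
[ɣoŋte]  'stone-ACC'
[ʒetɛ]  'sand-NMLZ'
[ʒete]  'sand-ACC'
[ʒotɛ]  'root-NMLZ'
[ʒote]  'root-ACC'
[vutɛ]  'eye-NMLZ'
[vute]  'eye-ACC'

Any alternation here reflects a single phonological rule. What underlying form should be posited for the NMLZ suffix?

/-dɛ/

The NMLZ suffix surfaces as [-dɛ] and [-tɛ], depending on the final segment of the stem.
By contrast the ACC suffix keeps its initial [t] throughout — that segment must be underlying.
The NMLZ suffix is therefore /-dɛ/ underlyingly, with post-vocalic devoicing: voiced stops become voiceless after a vowel.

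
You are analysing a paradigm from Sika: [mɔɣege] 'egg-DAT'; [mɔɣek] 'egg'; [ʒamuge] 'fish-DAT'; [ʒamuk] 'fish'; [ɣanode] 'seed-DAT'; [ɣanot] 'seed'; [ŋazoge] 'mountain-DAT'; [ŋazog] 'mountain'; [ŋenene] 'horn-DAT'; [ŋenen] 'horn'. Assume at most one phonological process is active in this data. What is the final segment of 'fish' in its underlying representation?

/k/

The stem for 'fish' ends in [g] in [ʒamuge] but [k] in [ʒamuk].
Compare 'mountain', with invariant [g] in [ŋazoge] and [ŋazog]: an analysis with underlying /g/ and a rule producing [k] in isolation would wrongly predict alternation here too.
Therefore /k/ is basic and [g] is derived by intervocalic voicing (voiceless stops become voiced between vowels).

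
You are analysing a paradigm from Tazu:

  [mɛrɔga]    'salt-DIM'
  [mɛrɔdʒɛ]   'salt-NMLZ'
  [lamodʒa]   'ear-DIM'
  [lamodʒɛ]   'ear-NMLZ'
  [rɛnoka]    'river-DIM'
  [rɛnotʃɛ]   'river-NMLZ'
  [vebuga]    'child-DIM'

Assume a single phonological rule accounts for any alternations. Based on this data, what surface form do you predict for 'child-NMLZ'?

[vebudʒɛ]

The stem for 'salt' ends in [g] in [mɛrɔga] but [dʒ] in [mɛrɔdʒɛ].
The stem 'ear' ([lamodʒa], [lamodʒɛ]) shows [dʒ] unchanged in both environments, so [dʒ] cannot be basic with [g] derived before the DIM suffix.
So /g/ is underlying, and a rule of palatalization before a front vowel — /k/ and /g/ become palato-alveolar [tʃ] and [dʒ] before a front vowel — gives [dʒ].
The one attested form of 'child', [vebuga], shows underlying /vebug/. Applying the same rule before a front vowel gives [vebudʒɛ].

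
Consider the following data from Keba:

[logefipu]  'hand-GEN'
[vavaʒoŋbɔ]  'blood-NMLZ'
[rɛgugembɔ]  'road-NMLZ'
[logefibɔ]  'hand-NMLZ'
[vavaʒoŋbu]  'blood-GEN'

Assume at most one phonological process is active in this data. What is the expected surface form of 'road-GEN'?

The GEN suffix surfaces as [-bu] and [-pu], depending on the final segment of the stem.
By contrast the NMLZ suffix keeps its initial [b] throughout — that segment must be underlying.
So the underlying form is /-pu/, and voiceless stops become voiced after a nasal.
After 'road', which ends in a nasal, the suffix surfaces as [-bu], giving [rɛgugembu].

[rɛgugembu]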